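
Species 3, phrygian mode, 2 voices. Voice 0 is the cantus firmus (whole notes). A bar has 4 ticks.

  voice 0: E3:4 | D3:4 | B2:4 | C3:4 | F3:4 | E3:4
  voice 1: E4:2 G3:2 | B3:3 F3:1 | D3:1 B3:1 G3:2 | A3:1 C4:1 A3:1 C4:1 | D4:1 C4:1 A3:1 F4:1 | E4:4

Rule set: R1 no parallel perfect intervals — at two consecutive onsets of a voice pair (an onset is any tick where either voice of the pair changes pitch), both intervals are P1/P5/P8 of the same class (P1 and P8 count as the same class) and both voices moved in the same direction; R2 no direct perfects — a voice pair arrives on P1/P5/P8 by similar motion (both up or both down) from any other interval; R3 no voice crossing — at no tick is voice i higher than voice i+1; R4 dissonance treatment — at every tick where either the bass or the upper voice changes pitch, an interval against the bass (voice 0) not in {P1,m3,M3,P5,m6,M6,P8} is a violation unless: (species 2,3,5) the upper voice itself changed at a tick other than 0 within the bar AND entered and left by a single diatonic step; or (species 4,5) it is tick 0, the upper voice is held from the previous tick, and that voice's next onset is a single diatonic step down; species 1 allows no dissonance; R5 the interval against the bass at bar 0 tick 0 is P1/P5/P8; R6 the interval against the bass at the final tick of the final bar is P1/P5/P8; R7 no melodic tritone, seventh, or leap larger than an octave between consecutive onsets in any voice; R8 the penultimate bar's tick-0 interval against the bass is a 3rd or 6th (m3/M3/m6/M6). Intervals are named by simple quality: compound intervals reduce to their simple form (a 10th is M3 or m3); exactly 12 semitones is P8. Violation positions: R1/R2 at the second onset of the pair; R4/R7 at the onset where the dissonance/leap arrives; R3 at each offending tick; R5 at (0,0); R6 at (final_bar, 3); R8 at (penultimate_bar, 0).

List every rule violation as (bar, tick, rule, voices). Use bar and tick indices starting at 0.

bar 0: v0=E3 v1=E4 downbeat P8
bar 1: v0=D3 v1=B3 downbeat M6
bar 2: v0=B2 v1=D3 downbeat m3
bar 3: v0=C3 v1=A3 downbeat M6
bar 4: v0=F3 v1=D4 downbeat M6
bar 5: v0=E3 v1=E4 downbeat P8
  -> R7 @ bar 1 tick 3 v(1,): B3->F3 leap 6st
  -> R1 @ bar 5 tick 0 v(0, 1): F3/F4 P8 -> E3/E4 P8 similar

(1, 3, R7, (1,))
(5, 0, R1, (0, 1))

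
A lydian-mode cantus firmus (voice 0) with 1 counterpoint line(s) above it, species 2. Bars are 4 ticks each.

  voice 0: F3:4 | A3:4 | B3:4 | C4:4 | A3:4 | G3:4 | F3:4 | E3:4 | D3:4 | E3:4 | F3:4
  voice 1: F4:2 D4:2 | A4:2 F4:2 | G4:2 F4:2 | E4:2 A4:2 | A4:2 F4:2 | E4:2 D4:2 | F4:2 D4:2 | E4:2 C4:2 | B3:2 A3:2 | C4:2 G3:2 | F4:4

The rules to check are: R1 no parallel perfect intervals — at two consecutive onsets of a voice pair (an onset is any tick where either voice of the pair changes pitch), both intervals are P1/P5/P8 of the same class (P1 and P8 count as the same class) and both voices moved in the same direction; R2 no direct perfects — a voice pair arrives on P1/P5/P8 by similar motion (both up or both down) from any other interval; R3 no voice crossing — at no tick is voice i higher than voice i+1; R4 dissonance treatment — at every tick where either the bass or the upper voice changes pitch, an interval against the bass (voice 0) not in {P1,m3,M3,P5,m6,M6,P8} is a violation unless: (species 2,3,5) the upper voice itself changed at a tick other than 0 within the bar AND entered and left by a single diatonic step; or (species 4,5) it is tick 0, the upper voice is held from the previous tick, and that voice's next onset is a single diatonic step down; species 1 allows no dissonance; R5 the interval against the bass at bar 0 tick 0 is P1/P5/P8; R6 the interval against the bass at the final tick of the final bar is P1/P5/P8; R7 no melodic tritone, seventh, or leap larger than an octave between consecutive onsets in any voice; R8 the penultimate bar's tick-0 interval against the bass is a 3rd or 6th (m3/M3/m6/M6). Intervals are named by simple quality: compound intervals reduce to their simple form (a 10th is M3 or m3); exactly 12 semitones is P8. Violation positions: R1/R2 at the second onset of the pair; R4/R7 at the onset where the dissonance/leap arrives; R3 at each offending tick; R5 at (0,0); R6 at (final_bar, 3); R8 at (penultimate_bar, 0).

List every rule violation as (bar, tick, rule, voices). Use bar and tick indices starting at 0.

(1, 0, R2, (0, 1))
(10, 0, R2, (0, 1))
(10, 0, R7, (1,))

bar 0: v0=F3 v1=F4 downbeat P8
bar 1: v0=A3 v1=A4 downbeat P8
bar 2: v0=B3 v1=G4 downbeat m6
bar 3: v0=C4 v1=E4 downbeat M3
bar 4: v0=A3 v1=A4 downbeat P8
bar 5: v0=G3 v1=E4 downbeat M6
bar 6: v0=F3 v1=F4 downbeat P8
bar 7: v0=E3 v1=E4 downbeat P8
bar 8: v0=D3 v1=B3 downbeat M6
bar 9: v0=E3 v1=C4 downbeat m6
bar 10: v0=F3 v1=F4 downbeat P8
  -> R2 @ bar 1 tick 0 v(0, 1): F3/D4 M6 -> A3/A4 P8 similar
  -> R2 @ bar 10 tick 0 v(0, 1): E3/G3 m3 -> F3/F4 P8 similar
  -> R7 @ bar 10 tick 0 v(1,): G3->F4 leap 10st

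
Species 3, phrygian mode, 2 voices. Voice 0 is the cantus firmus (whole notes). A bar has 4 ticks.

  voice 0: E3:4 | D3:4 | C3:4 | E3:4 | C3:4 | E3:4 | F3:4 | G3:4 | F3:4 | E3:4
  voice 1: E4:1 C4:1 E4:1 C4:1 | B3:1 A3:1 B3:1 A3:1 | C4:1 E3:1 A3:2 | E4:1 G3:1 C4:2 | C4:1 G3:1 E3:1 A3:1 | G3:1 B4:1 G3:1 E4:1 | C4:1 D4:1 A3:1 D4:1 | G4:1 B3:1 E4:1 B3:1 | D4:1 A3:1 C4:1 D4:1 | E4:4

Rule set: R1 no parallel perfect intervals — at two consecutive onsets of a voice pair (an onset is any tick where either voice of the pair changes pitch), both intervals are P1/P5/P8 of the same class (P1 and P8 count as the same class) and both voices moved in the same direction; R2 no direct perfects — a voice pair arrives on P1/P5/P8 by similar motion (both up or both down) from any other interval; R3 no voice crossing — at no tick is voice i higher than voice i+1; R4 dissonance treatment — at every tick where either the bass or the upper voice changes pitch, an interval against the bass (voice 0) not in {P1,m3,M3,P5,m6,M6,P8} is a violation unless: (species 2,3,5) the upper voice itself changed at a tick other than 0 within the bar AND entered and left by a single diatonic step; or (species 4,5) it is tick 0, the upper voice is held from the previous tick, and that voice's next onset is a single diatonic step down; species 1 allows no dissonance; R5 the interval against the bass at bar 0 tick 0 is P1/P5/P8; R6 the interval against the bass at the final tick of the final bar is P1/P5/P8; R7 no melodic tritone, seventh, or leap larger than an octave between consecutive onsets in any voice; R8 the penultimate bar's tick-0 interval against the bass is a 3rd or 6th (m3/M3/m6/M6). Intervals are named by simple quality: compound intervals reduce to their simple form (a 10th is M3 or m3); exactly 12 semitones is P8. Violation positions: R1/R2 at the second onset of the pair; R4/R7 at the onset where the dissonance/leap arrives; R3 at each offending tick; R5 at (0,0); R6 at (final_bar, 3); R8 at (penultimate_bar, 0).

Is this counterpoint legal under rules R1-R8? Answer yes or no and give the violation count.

No (4 violations)

bar 0: v0=E3 v1=E4 (P8)
bar 1: v0=D3 v1=B3 (M6)
bar 2: v0=C3 v1=C4 (P8)
bar 3: v0=E3 v1=E4 (P8)
bar 4: v0=C3 v1=C4 (P8)
bar 5: v0=E3 v1=G3 (m3)
bar 6: v0=F3 v1=C4 (P5)
bar 7: v0=G3 v1=G4 (P8)
bar 8: v0=F3 v1=D4 (M6)
bar 9: v0=E3 v1=E4 (P8)
  R2 @ bar3.0: C3/A3 M6 -> E3/E4 P8 similar
  R7 @ bar5.1: G3->B4 leap 16st
  R7 @ bar5.2: B4->G3 leap 16st
  R2 @ bar7.0: F3/D4 M6 -> G3/G4 P8 similar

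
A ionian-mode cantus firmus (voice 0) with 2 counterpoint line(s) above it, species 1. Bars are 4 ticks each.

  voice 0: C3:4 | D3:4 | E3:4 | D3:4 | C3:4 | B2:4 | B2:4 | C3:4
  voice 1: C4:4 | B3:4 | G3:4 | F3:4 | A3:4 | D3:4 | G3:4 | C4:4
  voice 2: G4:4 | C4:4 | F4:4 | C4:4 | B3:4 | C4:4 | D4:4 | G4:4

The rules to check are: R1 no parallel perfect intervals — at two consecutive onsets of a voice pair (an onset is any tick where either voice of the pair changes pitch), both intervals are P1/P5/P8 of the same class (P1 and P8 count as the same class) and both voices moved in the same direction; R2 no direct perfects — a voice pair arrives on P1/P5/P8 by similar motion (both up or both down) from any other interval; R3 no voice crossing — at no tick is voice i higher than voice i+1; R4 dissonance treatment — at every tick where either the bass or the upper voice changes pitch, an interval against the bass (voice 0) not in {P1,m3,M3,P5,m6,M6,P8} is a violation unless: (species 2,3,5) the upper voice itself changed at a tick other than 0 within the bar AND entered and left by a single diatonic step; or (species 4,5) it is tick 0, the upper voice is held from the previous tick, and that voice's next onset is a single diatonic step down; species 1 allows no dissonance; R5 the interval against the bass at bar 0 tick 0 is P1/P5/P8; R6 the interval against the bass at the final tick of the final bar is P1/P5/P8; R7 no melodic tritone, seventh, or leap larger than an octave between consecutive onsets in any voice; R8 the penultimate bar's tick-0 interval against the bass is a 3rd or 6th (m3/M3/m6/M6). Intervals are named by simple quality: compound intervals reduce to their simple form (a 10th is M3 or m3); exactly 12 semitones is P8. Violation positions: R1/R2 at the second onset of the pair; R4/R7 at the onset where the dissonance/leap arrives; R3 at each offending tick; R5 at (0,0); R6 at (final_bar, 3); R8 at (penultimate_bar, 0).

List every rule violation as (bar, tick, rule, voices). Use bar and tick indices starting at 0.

bar 0: v0=C3 v1=C4 v2=G4 downbeat P5
bar 1: v0=D3 v1=B3 v2=C4 downbeat m7
bar 2: v0=E3 v1=G3 v2=F4 downbeat m2
bar 3: v0=D3 v1=F3 v2=C4 downbeat m7
bar 4: v0=C3 v1=A3 v2=B3 downbeat M7
bar 5: v0=B2 v1=D3 v2=C4 downbeat m2
bar 6: v0=B2 v1=G3 v2=D4 downbeat m3
bar 7: v0=C3 v1=C4 v2=G4 downbeat P5
  -> R4 @ bar 1 tick 0 v(0, 2): D3/C4 m7 untreated
  -> R4 @ bar 2 tick 0 v(0, 2): E3/F4 m2 untreated
  -> R2 @ bar 3 tick 0 v(1, 2): G3/F4 m7 -> F3/C4 P5 similar
  -> R4 @ bar 3 tick 0 v(0, 2): D3/C4 m7 untreated
  -> R4 @ bar 4 tick 0 v(0, 2): C3/B3 M7 untreated
  -> R4 @ bar 5 tick 0 v(0, 2): B2/C4 m2 untreated
  -> R2 @ bar 6 tick 0 v(1, 2): D3/C4 m7 -> G3/D4 P5 similar
  -> R1 @ bar 7 tick 0 v(1, 2): G3/D4 P5 -> C4/G4 P5 similar
  -> R2 @ bar 7 tick 0 v(0, 1): B2/G3 m6 -> C3/C4 P8 similar
  -> R2 @ bar 7 tick 0 v(0, 2): B2/D4 m3 -> C3/G4 P5 similar

(1, 0, R4, (0, 2))
(2, 0, R4, (0, 2))
(3, 0, R2, (1, 2))
(3, 0, R4, (0, 2))
(4, 0, R4, (0, 2))
(5, 0, R4, (0, 2))
(6, 0, R2, (1, 2))
(7, 0, R1, (1, 2))
(7, 0, R2, (0, 1))
(7, 0, R2, (0, 2))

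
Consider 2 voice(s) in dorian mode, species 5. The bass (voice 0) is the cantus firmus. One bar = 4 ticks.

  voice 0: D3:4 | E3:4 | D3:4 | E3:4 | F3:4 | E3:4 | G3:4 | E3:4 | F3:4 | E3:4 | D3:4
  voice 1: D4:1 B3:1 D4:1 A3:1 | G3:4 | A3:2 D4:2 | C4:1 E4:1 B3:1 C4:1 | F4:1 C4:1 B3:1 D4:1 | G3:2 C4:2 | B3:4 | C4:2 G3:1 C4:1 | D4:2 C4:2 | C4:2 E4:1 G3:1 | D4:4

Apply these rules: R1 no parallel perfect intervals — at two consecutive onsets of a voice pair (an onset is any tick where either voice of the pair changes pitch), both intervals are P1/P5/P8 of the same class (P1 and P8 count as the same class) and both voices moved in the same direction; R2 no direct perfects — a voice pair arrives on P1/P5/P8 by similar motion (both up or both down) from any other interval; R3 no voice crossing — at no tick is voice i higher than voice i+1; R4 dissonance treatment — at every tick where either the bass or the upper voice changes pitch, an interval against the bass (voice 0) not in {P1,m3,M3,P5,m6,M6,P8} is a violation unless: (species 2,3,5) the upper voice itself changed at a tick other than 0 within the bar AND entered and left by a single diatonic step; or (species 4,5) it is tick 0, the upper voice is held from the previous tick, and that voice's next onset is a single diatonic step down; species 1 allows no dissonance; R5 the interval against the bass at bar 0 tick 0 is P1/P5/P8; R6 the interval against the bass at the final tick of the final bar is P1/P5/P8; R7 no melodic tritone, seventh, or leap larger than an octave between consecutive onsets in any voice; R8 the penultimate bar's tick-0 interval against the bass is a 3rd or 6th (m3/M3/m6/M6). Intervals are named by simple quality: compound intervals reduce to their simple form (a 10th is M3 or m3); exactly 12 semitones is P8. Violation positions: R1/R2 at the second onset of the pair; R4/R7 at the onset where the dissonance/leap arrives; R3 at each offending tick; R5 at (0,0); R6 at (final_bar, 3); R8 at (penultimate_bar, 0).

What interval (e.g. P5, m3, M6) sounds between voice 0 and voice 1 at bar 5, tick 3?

m6

voice 0=E3 voice 1=C4 -> m6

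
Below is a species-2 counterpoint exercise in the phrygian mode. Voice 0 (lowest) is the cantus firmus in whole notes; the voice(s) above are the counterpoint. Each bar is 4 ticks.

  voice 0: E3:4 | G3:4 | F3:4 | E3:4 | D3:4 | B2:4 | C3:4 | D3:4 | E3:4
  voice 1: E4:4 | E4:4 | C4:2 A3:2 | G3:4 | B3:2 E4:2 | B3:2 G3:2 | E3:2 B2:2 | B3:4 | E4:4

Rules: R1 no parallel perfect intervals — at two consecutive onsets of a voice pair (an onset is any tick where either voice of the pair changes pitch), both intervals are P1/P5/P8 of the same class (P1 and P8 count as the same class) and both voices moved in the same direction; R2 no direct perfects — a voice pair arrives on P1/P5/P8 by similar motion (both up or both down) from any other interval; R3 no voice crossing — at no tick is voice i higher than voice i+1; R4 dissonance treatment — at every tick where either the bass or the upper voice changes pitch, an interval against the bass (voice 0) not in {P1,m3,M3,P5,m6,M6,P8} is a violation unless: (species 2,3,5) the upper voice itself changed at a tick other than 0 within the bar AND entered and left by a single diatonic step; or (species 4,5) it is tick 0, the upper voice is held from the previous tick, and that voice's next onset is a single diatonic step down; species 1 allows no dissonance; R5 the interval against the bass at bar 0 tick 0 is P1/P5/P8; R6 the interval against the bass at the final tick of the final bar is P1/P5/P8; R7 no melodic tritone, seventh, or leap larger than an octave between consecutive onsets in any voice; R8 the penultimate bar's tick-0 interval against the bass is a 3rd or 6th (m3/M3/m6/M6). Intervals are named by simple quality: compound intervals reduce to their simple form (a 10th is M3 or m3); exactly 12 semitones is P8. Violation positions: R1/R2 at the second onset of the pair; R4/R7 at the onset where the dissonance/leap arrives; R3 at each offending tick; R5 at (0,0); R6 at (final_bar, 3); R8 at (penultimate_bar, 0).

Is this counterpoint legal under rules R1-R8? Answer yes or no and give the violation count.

No (7 violations)

bar 0: v0=E3 v1=E4 (P8)
bar 1: v0=G3 v1=E4 (M6)
bar 2: v0=F3 v1=C4 (P5)
bar 3: v0=E3 v1=G3 (m3)
bar 4: v0=D3 v1=B3 (M6)
bar 5: v0=B2 v1=B3 (P8)
bar 6: v0=C3 v1=E3 (M3)
bar 7: v0=D3 v1=B3 (M6)
bar 8: v0=E3 v1=E4 (P8)
  R2 @ bar2.0: G3/E4 M6 -> F3/C4 P5 similar
  R4 @ bar4.2: D3/E4 M2 untreated
  R2 @ bar5.0: D3/E4 M2 -> B2/B3 P8 similar
  R3 @ bar6.2: C3 above B2
  R4 @ bar6.2: C3/B2 m2 untreated
  R3 @ bar6.3: C3 above B2
  R2 @ bar8.0: D3/B3 M6 -> E3/E4 P8 similar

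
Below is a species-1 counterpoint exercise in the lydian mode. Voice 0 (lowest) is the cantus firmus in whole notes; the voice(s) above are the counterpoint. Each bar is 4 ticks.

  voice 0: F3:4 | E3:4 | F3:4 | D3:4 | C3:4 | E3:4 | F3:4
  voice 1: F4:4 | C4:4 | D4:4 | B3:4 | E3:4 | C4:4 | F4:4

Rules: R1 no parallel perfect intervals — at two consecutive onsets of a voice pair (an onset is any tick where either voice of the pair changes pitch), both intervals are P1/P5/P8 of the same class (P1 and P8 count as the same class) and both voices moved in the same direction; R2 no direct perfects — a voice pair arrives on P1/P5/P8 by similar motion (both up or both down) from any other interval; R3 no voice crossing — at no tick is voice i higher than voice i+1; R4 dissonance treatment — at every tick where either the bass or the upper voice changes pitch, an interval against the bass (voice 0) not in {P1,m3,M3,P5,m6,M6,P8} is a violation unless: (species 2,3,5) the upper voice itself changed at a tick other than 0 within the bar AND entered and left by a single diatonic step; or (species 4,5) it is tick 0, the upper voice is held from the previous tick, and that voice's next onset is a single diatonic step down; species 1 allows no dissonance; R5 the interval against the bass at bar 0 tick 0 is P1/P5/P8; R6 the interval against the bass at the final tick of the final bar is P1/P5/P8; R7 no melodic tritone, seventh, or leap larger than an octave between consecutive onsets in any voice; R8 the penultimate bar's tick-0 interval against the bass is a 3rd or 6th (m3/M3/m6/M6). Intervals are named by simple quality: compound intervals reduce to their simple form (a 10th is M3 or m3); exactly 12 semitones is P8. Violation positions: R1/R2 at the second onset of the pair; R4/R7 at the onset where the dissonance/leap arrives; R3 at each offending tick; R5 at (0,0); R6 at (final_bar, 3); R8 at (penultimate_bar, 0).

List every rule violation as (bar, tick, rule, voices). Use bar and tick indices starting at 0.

(6, 0, R2, (0, 1))

bar 0: v0=F3 v1=F4 downbeat P8
bar 1: v0=E3 v1=C4 downbeat m6
bar 2: v0=F3 v1=D4 downbeat M6
bar 3: v0=D3 v1=B3 downbeat M6
bar 4: v0=C3 v1=E3 downbeat M3
bar 5: v0=E3 v1=C4 downbeat m6
bar 6: v0=F3 v1=F4 downbeat P8
  -> R2 @ bar 6 tick 0 v(0, 1): E3/C4 m6 -> F3/F4 P8 similar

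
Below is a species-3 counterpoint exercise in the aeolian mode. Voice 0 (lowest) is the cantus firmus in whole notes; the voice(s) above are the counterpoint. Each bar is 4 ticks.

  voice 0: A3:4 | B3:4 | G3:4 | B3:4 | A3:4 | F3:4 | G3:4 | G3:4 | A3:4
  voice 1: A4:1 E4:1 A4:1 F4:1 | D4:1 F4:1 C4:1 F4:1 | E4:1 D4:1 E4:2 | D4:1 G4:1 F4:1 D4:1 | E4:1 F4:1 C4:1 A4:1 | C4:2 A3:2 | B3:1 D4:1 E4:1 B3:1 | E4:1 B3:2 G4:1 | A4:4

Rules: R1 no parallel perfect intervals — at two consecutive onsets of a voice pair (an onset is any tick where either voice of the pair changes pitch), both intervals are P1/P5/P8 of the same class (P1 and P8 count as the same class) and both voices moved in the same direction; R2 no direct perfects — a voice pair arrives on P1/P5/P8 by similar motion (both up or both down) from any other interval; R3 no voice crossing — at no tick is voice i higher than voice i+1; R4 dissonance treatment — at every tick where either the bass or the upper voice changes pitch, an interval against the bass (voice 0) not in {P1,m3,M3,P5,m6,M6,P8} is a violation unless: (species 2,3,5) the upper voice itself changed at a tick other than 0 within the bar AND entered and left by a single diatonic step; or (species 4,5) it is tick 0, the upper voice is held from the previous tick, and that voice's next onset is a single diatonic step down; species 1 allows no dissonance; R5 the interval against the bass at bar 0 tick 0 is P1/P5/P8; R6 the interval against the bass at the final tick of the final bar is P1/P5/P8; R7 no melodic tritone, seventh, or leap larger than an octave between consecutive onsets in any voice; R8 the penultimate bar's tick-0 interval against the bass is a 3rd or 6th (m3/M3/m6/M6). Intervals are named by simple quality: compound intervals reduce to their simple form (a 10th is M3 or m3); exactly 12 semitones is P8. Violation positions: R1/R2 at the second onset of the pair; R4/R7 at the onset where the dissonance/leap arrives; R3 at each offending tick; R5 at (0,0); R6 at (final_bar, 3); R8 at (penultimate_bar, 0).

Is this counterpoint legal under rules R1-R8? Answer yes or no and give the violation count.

No (6 violations)

bar 0: v0=A3 v1=A4 (P8)
bar 1: v0=B3 v1=D4 (m3)
bar 2: v0=G3 v1=E4 (M6)
bar 3: v0=B3 v1=D4 (m3)
bar 4: v0=A3 v1=E4 (P5)
bar 5: v0=F3 v1=C4 (P5)
bar 6: v0=G3 v1=B3 (M3)
bar 7: v0=G3 v1=E4 (M6)
bar 8: v0=A3 v1=A4 (P8)
  R4 @ bar1.1: B3/F4 TT untreated
  R4 @ bar1.2: B3/C4 m2 untreated
  R4 @ bar1.3: B3/F4 TT untreated
  R4 @ bar3.2: B3/F4 TT untreated
  R2 @ bar5.0: A3/A4 P8 -> F3/C4 P5 similar
  R1 @ bar8.0: G3/G4 P8 -> A3/A4 P8 similar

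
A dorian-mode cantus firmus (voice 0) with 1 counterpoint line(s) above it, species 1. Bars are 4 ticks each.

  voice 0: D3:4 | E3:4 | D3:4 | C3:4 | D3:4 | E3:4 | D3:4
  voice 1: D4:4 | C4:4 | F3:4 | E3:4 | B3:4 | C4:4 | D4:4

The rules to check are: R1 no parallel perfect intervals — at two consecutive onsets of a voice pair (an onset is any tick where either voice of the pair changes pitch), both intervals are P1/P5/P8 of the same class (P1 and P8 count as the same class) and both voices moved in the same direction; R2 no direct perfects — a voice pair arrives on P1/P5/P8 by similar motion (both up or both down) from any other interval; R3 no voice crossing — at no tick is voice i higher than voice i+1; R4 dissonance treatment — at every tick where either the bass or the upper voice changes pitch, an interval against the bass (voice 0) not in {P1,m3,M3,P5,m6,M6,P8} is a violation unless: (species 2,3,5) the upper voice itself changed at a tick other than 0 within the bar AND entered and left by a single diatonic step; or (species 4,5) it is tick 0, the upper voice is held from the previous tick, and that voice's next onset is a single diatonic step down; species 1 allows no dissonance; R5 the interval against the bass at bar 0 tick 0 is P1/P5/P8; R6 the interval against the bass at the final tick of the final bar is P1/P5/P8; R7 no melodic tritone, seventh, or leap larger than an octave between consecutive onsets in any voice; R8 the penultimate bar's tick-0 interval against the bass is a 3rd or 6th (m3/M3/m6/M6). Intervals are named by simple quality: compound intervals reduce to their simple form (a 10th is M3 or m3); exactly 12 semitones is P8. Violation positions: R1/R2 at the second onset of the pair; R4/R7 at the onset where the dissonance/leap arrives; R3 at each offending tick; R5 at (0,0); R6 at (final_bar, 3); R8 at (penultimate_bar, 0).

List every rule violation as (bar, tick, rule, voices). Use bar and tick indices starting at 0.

bar 0: v0=D3 v1=D4 downbeat P8
bar 1: v0=E3 v1=C4 downbeat m6
bar 2: v0=D3 v1=F3 downbeat m3
bar 3: v0=C3 v1=E3 downbeat M3
bar 4: v0=D3 v1=B3 downbeat M6
bar 5: v0=E3 v1=C4 downbeat m6
bar 6: v0=D3 v1=D4 downbeat P8

No violations across 7 bars (D3..D3 vs D4..D4).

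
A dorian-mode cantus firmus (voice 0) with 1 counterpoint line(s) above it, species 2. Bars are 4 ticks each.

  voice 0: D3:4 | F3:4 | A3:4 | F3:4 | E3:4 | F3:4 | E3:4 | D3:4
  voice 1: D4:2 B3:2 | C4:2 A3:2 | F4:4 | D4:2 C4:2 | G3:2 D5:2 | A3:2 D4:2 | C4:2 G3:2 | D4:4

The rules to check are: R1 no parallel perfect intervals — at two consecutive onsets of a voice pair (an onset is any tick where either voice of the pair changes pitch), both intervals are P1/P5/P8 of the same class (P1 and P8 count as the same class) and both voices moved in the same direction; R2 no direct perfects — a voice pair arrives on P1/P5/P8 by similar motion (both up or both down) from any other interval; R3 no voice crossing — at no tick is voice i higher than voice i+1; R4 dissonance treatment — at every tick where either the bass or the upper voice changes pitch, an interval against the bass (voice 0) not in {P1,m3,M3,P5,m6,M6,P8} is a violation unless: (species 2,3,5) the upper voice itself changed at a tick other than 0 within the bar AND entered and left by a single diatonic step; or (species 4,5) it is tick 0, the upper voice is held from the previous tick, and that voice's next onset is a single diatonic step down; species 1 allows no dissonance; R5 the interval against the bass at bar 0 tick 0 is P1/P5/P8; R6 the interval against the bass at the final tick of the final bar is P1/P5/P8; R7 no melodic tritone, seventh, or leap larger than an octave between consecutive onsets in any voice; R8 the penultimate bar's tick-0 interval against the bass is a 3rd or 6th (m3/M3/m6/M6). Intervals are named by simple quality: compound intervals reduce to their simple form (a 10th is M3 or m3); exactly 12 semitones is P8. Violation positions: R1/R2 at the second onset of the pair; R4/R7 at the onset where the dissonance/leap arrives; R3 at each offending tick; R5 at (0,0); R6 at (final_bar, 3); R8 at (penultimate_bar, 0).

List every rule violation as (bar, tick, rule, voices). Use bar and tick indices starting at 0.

bar 0: v0=D3 v1=D4 downbeat P8
bar 1: v0=F3 v1=C4 downbeat P5
bar 2: v0=A3 v1=F4 downbeat m6
bar 3: v0=F3 v1=D4 downbeat M6
bar 4: v0=E3 v1=G3 downbeat m3
bar 5: v0=F3 v1=A3 downbeat M3
bar 6: v0=E3 v1=C4 downbeat m6
bar 7: v0=D3 v1=D4 downbeat P8
  -> R2 @ bar 1 tick 0 v(0, 1): D3/B3 M6 -> F3/C4 P5 similar
  -> R4 @ bar 4 tick 2 v(0, 1): E3/D5 m7 untreated
  -> R7 @ bar 4 tick 2 v(1,): G3->D5 leap 19st
  -> R7 @ bar 5 tick 0 v(1,): D5->A3 leap 17st

(1, 0, R2, (0, 1))
(4, 2, R4, (0, 1))
(4, 2, R7, (1,))
(5, 0, R7, (1,))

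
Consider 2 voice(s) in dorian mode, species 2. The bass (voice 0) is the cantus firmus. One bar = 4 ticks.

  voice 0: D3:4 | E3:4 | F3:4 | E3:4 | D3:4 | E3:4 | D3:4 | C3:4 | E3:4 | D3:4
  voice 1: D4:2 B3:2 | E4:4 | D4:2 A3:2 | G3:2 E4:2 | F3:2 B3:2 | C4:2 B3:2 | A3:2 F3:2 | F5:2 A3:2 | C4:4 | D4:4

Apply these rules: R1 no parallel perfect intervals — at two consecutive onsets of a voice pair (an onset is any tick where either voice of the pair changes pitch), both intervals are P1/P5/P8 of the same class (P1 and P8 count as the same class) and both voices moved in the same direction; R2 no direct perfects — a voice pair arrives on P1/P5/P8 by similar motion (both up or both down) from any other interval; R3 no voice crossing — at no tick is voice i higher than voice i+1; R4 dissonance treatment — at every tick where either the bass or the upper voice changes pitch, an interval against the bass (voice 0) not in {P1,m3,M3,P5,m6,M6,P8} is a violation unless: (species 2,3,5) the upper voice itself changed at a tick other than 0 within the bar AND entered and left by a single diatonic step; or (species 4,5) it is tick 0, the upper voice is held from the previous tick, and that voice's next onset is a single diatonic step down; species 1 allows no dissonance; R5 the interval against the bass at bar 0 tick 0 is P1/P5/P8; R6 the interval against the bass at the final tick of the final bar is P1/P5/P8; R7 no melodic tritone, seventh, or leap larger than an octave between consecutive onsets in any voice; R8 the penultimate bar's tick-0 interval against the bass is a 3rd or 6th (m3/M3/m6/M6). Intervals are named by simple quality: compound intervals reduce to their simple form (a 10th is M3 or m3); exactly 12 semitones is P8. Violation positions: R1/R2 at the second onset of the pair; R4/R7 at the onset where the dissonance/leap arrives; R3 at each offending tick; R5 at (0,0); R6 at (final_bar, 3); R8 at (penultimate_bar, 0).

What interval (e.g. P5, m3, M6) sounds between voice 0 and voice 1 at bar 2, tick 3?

voice 0=F3 voice 1=A3 -> M3

M3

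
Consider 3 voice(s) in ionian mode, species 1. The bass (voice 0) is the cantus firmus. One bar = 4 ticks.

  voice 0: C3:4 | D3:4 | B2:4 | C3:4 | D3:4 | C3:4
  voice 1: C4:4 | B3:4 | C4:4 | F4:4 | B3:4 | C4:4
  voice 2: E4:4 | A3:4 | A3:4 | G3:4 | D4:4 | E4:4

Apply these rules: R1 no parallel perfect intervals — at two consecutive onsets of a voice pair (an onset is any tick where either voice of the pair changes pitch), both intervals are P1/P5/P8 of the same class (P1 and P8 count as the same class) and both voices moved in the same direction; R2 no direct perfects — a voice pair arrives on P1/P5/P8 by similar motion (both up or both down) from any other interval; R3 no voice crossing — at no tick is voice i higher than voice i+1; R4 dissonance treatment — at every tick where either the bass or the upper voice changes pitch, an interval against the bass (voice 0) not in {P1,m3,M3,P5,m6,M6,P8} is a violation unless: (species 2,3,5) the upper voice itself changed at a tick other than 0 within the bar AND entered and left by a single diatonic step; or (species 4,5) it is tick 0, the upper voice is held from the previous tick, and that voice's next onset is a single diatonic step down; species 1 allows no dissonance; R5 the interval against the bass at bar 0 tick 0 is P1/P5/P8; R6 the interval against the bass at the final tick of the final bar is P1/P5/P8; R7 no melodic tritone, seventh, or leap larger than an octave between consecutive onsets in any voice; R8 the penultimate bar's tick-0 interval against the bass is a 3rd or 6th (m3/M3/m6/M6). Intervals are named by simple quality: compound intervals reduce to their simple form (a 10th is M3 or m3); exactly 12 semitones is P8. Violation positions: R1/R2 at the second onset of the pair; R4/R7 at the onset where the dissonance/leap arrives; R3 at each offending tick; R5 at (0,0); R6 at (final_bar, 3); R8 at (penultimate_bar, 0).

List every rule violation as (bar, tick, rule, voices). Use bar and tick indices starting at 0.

bar 0: v0=C3 v1=C4 v2=E4 downbeat M3
bar 1: v0=D3 v1=B3 v2=A3 downbeat P5
bar 2: v0=B2 v1=C4 v2=A3 downbeat m7
bar 3: v0=C3 v1=F4 v2=G3 downbeat P5
bar 4: v0=D3 v1=B3 v2=D4 downbeat P8
bar 5: v0=C3 v1=C4 v2=E4 downbeat M3
  -> R5 @ bar 0 tick 0 v(0, 2): opens on M3
  -> R3 @ bar 1 tick 0 v(1, 2): B3 above A3
  -> R3 @ bar 1 tick 1 v(1, 2): B3 above A3
  -> R3 @ bar 1 tick 2 v(1, 2): B3 above A3
  -> R3 @ bar 1 tick 3 v(1, 2): B3 above A3
  -> R3 @ bar 2 tick 0 v(1, 2): C4 above A3
  -> R4 @ bar 2 tick 0 v(0, 1): B2/C4 m2 untreated
  -> R4 @ bar 2 tick 0 v(0, 2): B2/A3 m7 untreated
  -> R3 @ bar 2 tick 1 v(1, 2): C4 above A3
  -> R3 @ bar 2 tick 2 v(1, 2): C4 above A3
  -> R3 @ bar 2 tick 3 v(1, 2): C4 above A3
  -> R3 @ bar 3 tick 0 v(1, 2): F4 above G3
  -> R4 @ bar 3 tick 0 v(0, 1): C3/F4 P4 untreated
  -> R3 @ bar 3 tick 1 v(1, 2): F4 above G3
  -> R3 @ bar 3 tick 2 v(1, 2): F4 above G3
  -> R3 @ bar 3 tick 3 v(1, 2): F4 above G3
  -> R2 @ bar 4 tick 0 v(0, 2): C3/G3 P5 -> D3/D4 P8 similar
  -> R7 @ bar 4 tick 0 v(1,): F4->B3 leap 6st
  -> R8 @ bar 4 tick 0 v(0, 2): penult P8 not 3rd/6th
  -> R6 @ bar 5 tick 3 v(0, 2): closes on M3

(0, 0, R5, (0, 2))
(1, 0, R3, (1, 2))
(1, 1, R3, (1, 2))
(1, 2, R3, (1, 2))
(1, 3, R3, (1, 2))
(2, 0, R3, (1, 2))
(2, 0, R4, (0, 1))
(2, 0, R4, (0, 2))
(2, 1, R3, (1, 2))
(2, 2, R3, (1, 2))
(2, 3, R3, (1, 2))
(3, 0, R3, (1, 2))
(3, 0, R4, (0, 1))
(3, 1, R3, (1, 2))
(3, 2, R3, (1, 2))
(3, 3, R3, (1, 2))
(4, 0, R2, (0, 2))
(4, 0, R7, (1,))
(4, 0, R8, (0, 2))
(5, 3, R6, (0, 2))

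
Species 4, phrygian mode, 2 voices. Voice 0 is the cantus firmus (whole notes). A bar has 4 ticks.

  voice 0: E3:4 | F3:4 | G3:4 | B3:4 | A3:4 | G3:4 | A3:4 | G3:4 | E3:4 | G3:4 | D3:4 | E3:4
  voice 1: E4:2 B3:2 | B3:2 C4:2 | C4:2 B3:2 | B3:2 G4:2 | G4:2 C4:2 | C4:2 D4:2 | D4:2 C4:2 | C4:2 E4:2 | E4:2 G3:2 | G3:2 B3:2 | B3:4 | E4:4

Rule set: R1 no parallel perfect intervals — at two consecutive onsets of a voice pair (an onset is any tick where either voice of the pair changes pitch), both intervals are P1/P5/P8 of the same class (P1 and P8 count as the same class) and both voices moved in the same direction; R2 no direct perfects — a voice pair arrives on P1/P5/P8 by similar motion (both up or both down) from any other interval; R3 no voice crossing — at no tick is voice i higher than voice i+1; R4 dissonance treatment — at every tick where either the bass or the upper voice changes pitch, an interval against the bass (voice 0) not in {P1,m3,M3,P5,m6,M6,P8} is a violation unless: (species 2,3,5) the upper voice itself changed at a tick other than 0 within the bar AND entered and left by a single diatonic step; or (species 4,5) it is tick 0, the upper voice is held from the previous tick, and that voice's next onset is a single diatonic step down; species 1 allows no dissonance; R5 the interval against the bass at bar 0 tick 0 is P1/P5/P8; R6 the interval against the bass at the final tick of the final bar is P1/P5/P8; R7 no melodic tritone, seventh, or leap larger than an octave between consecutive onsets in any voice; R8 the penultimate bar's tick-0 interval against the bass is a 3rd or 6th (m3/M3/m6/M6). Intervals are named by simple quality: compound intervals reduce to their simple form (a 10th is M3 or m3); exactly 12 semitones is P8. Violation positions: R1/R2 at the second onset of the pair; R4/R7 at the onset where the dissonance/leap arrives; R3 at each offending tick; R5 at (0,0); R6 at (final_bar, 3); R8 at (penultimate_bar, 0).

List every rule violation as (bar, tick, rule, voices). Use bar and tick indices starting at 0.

(1, 0, R4, (0, 1))
(4, 0, R4, (0, 1))
(5, 0, R4, (0, 1))
(7, 0, R4, (0, 1))
(11, 0, R2, (0, 1))

bar 0: v0=E3 v1=E4 downbeat P8
bar 1: v0=F3 v1=B3 downbeat TT
bar 2: v0=G3 v1=C4 downbeat P4
bar 3: v0=B3 v1=B3 downbeat P1
bar 4: v0=A3 v1=G4 downbeat m7
bar 5: v0=G3 v1=C4 downbeat P4
bar 6: v0=A3 v1=D4 downbeat P4
bar 7: v0=G3 v1=C4 downbeat P4
bar 8: v0=E3 v1=E4 downbeat P8
bar 9: v0=G3 v1=G3 downbeat P1
bar 10: v0=D3 v1=B3 downbeat M6
bar 11: v0=E3 v1=E4 downbeat P8
  -> R4 @ bar 1 tick 0 v(0, 1): F3/B3 TT untreated
  -> R4 @ bar 4 tick 0 v(0, 1): A3/G4 m7 untreated
  -> R4 @ bar 5 tick 0 v(0, 1): G3/C4 P4 untreated
  -> R4 @ bar 7 tick 0 v(0, 1): G3/C4 P4 untreated
  -> R2 @ bar 11 tick 0 v(0, 1): D3/B3 M6 -> E3/E4 P8 similar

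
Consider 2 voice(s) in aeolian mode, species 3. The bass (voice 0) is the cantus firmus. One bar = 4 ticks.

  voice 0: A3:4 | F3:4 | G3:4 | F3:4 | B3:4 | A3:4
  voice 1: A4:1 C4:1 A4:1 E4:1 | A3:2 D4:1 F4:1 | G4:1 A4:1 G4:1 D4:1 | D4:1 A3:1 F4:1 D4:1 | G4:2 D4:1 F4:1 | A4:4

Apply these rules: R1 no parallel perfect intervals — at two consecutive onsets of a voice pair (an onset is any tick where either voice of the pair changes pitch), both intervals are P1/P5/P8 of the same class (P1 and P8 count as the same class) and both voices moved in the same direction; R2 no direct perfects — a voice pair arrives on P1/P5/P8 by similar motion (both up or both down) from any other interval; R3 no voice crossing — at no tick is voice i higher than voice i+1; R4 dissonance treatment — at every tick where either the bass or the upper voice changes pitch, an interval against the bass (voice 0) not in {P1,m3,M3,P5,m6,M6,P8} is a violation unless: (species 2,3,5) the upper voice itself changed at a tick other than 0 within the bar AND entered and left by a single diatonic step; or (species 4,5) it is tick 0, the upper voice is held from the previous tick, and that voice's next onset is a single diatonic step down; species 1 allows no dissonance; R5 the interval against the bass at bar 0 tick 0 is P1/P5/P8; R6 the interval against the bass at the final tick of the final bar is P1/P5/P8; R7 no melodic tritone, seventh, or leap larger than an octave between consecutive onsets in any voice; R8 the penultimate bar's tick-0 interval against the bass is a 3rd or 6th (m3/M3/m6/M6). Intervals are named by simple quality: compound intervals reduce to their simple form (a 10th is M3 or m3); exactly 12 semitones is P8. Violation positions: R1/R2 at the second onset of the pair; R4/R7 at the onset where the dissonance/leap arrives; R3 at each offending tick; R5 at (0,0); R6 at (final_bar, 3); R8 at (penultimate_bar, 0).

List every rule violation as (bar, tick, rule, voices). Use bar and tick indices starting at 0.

bar 0: v0=A3 v1=A4 downbeat P8
bar 1: v0=F3 v1=A3 downbeat M3
bar 2: v0=G3 v1=G4 downbeat P8
bar 3: v0=F3 v1=D4 downbeat M6
bar 4: v0=B3 v1=G4 downbeat m6
bar 5: v0=A3 v1=A4 downbeat P8
  -> R1 @ bar 2 tick 0 v(0, 1): F3/F4 P8 -> G3/G4 P8 similar
  -> R7 @ bar 4 tick 0 v(0,): F3->B3 leap 6st
  -> R4 @ bar 4 tick 3 v(0, 1): B3/F4 TT untreated

(2, 0, R1, (0, 1))
(4, 0, R7, (0,))
(4, 3, R4, (0, 1))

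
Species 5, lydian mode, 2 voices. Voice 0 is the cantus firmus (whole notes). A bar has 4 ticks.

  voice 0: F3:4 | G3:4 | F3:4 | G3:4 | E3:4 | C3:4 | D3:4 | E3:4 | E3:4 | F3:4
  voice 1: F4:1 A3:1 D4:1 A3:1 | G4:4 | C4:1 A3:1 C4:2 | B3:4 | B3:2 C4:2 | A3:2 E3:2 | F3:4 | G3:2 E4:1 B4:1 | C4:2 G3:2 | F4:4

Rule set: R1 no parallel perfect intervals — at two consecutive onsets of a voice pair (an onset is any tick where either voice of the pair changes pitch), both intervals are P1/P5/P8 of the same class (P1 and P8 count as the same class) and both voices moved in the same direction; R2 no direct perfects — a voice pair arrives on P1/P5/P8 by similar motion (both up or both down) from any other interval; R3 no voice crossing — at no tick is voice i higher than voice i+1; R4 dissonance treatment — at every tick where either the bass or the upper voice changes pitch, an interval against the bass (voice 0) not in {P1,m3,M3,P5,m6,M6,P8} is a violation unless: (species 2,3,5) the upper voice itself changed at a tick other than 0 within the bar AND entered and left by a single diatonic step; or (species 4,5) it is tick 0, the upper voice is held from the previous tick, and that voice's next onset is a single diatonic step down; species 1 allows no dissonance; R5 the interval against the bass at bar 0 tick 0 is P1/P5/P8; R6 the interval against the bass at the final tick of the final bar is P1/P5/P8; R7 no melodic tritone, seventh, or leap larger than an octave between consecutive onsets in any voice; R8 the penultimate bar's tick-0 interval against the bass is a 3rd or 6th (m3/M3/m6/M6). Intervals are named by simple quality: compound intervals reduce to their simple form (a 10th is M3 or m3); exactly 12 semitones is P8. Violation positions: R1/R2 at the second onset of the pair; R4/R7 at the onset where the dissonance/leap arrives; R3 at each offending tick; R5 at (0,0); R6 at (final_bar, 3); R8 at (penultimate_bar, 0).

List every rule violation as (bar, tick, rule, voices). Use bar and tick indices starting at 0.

(1, 0, R2, (0, 1))
(1, 0, R7, (1,))
(2, 0, R2, (0, 1))
(8, 0, R7, (1,))
(9, 0, R2, (0, 1))
(9, 0, R7, (1,))

bar 0: v0=F3 v1=F4 downbeat P8
bar 1: v0=G3 v1=G4 downbeat P8
bar 2: v0=F3 v1=C4 downbeat P5
bar 3: v0=G3 v1=B3 downbeat M3
bar 4: v0=E3 v1=B3 downbeat P5
bar 5: v0=C3 v1=A3 downbeat M6
bar 6: v0=D3 v1=F3 downbeat m3
bar 7: v0=E3 v1=G3 downbeat m3
bar 8: v0=E3 v1=C4 downbeat m6
bar 9: v0=F3 v1=F4 downbeat P8
  -> R2 @ bar 1 tick 0 v(0, 1): F3/A3 M3 -> G3/G4 P8 similar
  -> R7 @ bar 1 tick 0 v(1,): A3->G4 leap 10st
  -> R2 @ bar 2 tick 0 v(0, 1): G3/G4 P8 -> F3/C4 P5 similar
  -> R7 @ bar 8 tick 0 v(1,): B4->C4 leap 11st
  -> R2 @ bar 9 tick 0 v(0, 1): E3/G3 m3 -> F3/F4 P8 similar
  -> R7 @ bar 9 tick 0 v(1,): G3->F4 leap 10st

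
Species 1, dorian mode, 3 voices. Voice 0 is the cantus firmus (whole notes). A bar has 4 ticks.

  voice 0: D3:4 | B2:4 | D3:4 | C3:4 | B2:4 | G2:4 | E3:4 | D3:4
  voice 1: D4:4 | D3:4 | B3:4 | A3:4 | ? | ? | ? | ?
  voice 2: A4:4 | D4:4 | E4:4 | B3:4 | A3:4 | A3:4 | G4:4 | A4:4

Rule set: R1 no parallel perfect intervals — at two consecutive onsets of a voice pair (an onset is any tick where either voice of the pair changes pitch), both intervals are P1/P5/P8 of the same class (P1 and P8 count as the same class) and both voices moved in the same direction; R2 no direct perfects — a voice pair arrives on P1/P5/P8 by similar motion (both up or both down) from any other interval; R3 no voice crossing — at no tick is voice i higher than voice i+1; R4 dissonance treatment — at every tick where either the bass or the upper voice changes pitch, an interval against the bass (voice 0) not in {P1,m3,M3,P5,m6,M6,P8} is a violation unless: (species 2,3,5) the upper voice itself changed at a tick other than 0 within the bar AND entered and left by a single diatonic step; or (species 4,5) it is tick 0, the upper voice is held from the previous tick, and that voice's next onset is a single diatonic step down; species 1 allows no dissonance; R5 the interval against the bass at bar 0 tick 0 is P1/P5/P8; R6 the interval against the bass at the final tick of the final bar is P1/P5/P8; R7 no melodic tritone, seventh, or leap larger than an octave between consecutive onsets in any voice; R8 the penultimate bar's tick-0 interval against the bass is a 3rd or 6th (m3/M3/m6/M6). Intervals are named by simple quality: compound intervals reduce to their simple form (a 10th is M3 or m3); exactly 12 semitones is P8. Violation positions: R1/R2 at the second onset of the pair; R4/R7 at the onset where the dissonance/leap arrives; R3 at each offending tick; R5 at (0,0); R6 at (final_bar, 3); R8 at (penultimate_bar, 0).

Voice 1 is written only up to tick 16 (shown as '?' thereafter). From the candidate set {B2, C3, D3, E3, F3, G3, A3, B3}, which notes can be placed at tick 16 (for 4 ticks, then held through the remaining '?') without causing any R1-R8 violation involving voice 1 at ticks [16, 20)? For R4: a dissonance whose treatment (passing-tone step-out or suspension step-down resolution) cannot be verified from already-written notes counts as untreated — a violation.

{G3}

B2: violates R2,R7
C3: violates R4
D3: violates R2
E3: violates R4
F3: violates R4
G3: legal
A3: violates R4
B3: violates R3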